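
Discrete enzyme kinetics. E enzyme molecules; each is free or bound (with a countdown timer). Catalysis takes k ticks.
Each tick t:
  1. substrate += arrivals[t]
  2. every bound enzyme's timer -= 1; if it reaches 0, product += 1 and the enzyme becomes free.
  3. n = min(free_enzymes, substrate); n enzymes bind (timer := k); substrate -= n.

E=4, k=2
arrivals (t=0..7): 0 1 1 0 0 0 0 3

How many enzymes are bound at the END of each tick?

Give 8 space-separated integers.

Answer: 0 1 2 1 0 0 0 3

Derivation:
t=0: arr=0 -> substrate=0 bound=0 product=0
t=1: arr=1 -> substrate=0 bound=1 product=0
t=2: arr=1 -> substrate=0 bound=2 product=0
t=3: arr=0 -> substrate=0 bound=1 product=1
t=4: arr=0 -> substrate=0 bound=0 product=2
t=5: arr=0 -> substrate=0 bound=0 product=2
t=6: arr=0 -> substrate=0 bound=0 product=2
t=7: arr=3 -> substrate=0 bound=3 product=2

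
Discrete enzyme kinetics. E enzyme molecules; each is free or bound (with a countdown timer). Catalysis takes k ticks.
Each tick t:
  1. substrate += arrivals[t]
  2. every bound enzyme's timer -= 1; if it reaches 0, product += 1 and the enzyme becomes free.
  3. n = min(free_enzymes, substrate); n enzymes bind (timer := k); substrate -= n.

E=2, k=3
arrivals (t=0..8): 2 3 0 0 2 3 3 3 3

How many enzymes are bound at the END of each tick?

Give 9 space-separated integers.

Answer: 2 2 2 2 2 2 2 2 2

Derivation:
t=0: arr=2 -> substrate=0 bound=2 product=0
t=1: arr=3 -> substrate=3 bound=2 product=0
t=2: arr=0 -> substrate=3 bound=2 product=0
t=3: arr=0 -> substrate=1 bound=2 product=2
t=4: arr=2 -> substrate=3 bound=2 product=2
t=5: arr=3 -> substrate=6 bound=2 product=2
t=6: arr=3 -> substrate=7 bound=2 product=4
t=7: arr=3 -> substrate=10 bound=2 product=4
t=8: arr=3 -> substrate=13 bound=2 product=4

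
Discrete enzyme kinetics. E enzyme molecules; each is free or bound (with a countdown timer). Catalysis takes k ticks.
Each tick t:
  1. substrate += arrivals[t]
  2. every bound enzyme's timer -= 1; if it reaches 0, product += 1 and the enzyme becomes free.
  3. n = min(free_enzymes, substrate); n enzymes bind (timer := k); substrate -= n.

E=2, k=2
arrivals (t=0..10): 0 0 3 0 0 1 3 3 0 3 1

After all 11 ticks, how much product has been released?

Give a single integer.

Answer: 7

Derivation:
t=0: arr=0 -> substrate=0 bound=0 product=0
t=1: arr=0 -> substrate=0 bound=0 product=0
t=2: arr=3 -> substrate=1 bound=2 product=0
t=3: arr=0 -> substrate=1 bound=2 product=0
t=4: arr=0 -> substrate=0 bound=1 product=2
t=5: arr=1 -> substrate=0 bound=2 product=2
t=6: arr=3 -> substrate=2 bound=2 product=3
t=7: arr=3 -> substrate=4 bound=2 product=4
t=8: arr=0 -> substrate=3 bound=2 product=5
t=9: arr=3 -> substrate=5 bound=2 product=6
t=10: arr=1 -> substrate=5 bound=2 product=7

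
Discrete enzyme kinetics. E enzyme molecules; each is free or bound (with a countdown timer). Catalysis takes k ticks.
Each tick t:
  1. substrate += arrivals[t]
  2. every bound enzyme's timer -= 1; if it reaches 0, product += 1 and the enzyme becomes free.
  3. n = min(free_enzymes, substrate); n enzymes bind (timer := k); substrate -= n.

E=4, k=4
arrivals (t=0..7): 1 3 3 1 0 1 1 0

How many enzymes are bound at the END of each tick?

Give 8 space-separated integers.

t=0: arr=1 -> substrate=0 bound=1 product=0
t=1: arr=3 -> substrate=0 bound=4 product=0
t=2: arr=3 -> substrate=3 bound=4 product=0
t=3: arr=1 -> substrate=4 bound=4 product=0
t=4: arr=0 -> substrate=3 bound=4 product=1
t=5: arr=1 -> substrate=1 bound=4 product=4
t=6: arr=1 -> substrate=2 bound=4 product=4
t=7: arr=0 -> substrate=2 bound=4 product=4

Answer: 1 4 4 4 4 4 4 4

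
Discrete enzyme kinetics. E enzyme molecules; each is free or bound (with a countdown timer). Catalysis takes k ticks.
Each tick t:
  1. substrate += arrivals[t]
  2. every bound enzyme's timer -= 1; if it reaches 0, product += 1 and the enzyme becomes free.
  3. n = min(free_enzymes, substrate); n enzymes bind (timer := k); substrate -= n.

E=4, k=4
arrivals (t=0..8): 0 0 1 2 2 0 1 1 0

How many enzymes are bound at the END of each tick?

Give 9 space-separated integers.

t=0: arr=0 -> substrate=0 bound=0 product=0
t=1: arr=0 -> substrate=0 bound=0 product=0
t=2: arr=1 -> substrate=0 bound=1 product=0
t=3: arr=2 -> substrate=0 bound=3 product=0
t=4: arr=2 -> substrate=1 bound=4 product=0
t=5: arr=0 -> substrate=1 bound=4 product=0
t=6: arr=1 -> substrate=1 bound=4 product=1
t=7: arr=1 -> substrate=0 bound=4 product=3
t=8: arr=0 -> substrate=0 bound=3 product=4

Answer: 0 0 1 3 4 4 4 4 3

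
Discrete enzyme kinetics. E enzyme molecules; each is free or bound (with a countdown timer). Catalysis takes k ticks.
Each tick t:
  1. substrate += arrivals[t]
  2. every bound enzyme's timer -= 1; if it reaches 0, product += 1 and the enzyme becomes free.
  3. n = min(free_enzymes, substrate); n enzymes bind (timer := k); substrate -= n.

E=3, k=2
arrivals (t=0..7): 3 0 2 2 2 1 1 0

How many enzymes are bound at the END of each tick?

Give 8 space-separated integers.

Answer: 3 3 2 3 3 3 3 2

Derivation:
t=0: arr=3 -> substrate=0 bound=3 product=0
t=1: arr=0 -> substrate=0 bound=3 product=0
t=2: arr=2 -> substrate=0 bound=2 product=3
t=3: arr=2 -> substrate=1 bound=3 product=3
t=4: arr=2 -> substrate=1 bound=3 product=5
t=5: arr=1 -> substrate=1 bound=3 product=6
t=6: arr=1 -> substrate=0 bound=3 product=8
t=7: arr=0 -> substrate=0 bound=2 product=9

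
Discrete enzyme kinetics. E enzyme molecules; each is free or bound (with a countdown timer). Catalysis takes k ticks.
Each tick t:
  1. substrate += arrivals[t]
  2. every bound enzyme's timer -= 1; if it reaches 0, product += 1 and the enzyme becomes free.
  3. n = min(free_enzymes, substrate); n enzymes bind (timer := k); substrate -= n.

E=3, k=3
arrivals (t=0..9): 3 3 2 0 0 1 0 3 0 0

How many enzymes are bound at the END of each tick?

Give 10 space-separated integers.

t=0: arr=3 -> substrate=0 bound=3 product=0
t=1: arr=3 -> substrate=3 bound=3 product=0
t=2: arr=2 -> substrate=5 bound=3 product=0
t=3: arr=0 -> substrate=2 bound=3 product=3
t=4: arr=0 -> substrate=2 bound=3 product=3
t=5: arr=1 -> substrate=3 bound=3 product=3
t=6: arr=0 -> substrate=0 bound=3 product=6
t=7: arr=3 -> substrate=3 bound=3 product=6
t=8: arr=0 -> substrate=3 bound=3 product=6
t=9: arr=0 -> substrate=0 bound=3 product=9

Answer: 3 3 3 3 3 3 3 3 3 3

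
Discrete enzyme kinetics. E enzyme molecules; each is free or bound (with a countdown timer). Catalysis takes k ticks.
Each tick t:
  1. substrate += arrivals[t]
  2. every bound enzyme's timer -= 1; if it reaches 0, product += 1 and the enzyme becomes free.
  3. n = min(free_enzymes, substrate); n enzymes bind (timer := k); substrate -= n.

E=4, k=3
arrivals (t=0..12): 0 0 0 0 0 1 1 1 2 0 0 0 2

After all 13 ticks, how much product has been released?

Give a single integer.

t=0: arr=0 -> substrate=0 bound=0 product=0
t=1: arr=0 -> substrate=0 bound=0 product=0
t=2: arr=0 -> substrate=0 bound=0 product=0
t=3: arr=0 -> substrate=0 bound=0 product=0
t=4: arr=0 -> substrate=0 bound=0 product=0
t=5: arr=1 -> substrate=0 bound=1 product=0
t=6: arr=1 -> substrate=0 bound=2 product=0
t=7: arr=1 -> substrate=0 bound=3 product=0
t=8: arr=2 -> substrate=0 bound=4 product=1
t=9: arr=0 -> substrate=0 bound=3 product=2
t=10: arr=0 -> substrate=0 bound=2 product=3
t=11: arr=0 -> substrate=0 bound=0 product=5
t=12: arr=2 -> substrate=0 bound=2 product=5

Answer: 5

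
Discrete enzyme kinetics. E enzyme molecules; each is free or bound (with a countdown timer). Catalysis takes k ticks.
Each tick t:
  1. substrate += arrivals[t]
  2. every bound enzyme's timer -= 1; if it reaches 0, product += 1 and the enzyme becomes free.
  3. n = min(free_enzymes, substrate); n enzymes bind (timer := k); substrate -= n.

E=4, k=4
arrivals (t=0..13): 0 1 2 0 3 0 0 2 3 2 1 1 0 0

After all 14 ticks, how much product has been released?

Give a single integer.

t=0: arr=0 -> substrate=0 bound=0 product=0
t=1: arr=1 -> substrate=0 bound=1 product=0
t=2: arr=2 -> substrate=0 bound=3 product=0
t=3: arr=0 -> substrate=0 bound=3 product=0
t=4: arr=3 -> substrate=2 bound=4 product=0
t=5: arr=0 -> substrate=1 bound=4 product=1
t=6: arr=0 -> substrate=0 bound=3 product=3
t=7: arr=2 -> substrate=1 bound=4 product=3
t=8: arr=3 -> substrate=3 bound=4 product=4
t=9: arr=2 -> substrate=4 bound=4 product=5
t=10: arr=1 -> substrate=4 bound=4 product=6
t=11: arr=1 -> substrate=4 bound=4 product=7
t=12: arr=0 -> substrate=3 bound=4 product=8
t=13: arr=0 -> substrate=2 bound=4 product=9

Answer: 9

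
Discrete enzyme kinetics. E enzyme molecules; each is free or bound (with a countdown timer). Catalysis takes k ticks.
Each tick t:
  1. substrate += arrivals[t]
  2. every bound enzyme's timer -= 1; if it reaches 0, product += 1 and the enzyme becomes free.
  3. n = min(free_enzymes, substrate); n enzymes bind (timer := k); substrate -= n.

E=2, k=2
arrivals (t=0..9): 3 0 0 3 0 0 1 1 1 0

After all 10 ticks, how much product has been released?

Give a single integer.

t=0: arr=3 -> substrate=1 bound=2 product=0
t=1: arr=0 -> substrate=1 bound=2 product=0
t=2: arr=0 -> substrate=0 bound=1 product=2
t=3: arr=3 -> substrate=2 bound=2 product=2
t=4: arr=0 -> substrate=1 bound=2 product=3
t=5: arr=0 -> substrate=0 bound=2 product=4
t=6: arr=1 -> substrate=0 bound=2 product=5
t=7: arr=1 -> substrate=0 bound=2 product=6
t=8: arr=1 -> substrate=0 bound=2 product=7
t=9: arr=0 -> substrate=0 bound=1 product=8

Answer: 8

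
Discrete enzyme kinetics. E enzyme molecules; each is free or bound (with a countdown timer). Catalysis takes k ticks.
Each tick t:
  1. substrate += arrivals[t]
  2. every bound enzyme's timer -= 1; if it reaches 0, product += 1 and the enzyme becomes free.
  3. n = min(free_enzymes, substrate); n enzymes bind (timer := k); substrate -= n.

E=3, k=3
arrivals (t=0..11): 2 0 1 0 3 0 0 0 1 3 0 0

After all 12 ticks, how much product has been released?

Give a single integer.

t=0: arr=2 -> substrate=0 bound=2 product=0
t=1: arr=0 -> substrate=0 bound=2 product=0
t=2: arr=1 -> substrate=0 bound=3 product=0
t=3: arr=0 -> substrate=0 bound=1 product=2
t=4: arr=3 -> substrate=1 bound=3 product=2
t=5: arr=0 -> substrate=0 bound=3 product=3
t=6: arr=0 -> substrate=0 bound=3 product=3
t=7: arr=0 -> substrate=0 bound=1 product=5
t=8: arr=1 -> substrate=0 bound=1 product=6
t=9: arr=3 -> substrate=1 bound=3 product=6
t=10: arr=0 -> substrate=1 bound=3 product=6
t=11: arr=0 -> substrate=0 bound=3 product=7

Answer: 7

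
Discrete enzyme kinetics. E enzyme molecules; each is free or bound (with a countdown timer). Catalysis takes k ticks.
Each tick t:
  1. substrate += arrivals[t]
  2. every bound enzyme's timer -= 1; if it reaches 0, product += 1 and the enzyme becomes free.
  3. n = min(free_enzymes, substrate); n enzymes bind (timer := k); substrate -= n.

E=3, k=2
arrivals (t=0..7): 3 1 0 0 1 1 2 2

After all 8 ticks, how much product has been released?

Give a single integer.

Answer: 6

Derivation:
t=0: arr=3 -> substrate=0 bound=3 product=0
t=1: arr=1 -> substrate=1 bound=3 product=0
t=2: arr=0 -> substrate=0 bound=1 product=3
t=3: arr=0 -> substrate=0 bound=1 product=3
t=4: arr=1 -> substrate=0 bound=1 product=4
t=5: arr=1 -> substrate=0 bound=2 product=4
t=6: arr=2 -> substrate=0 bound=3 product=5
t=7: arr=2 -> substrate=1 bound=3 product=6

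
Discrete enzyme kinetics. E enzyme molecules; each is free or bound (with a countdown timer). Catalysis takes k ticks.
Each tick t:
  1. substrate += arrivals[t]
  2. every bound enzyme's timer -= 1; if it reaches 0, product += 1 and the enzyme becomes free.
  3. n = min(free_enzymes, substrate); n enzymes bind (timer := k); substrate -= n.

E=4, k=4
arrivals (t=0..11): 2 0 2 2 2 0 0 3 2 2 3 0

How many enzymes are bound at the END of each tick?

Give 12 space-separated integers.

Answer: 2 2 4 4 4 4 4 4 4 4 4 4

Derivation:
t=0: arr=2 -> substrate=0 bound=2 product=0
t=1: arr=0 -> substrate=0 bound=2 product=0
t=2: arr=2 -> substrate=0 bound=4 product=0
t=3: arr=2 -> substrate=2 bound=4 product=0
t=4: arr=2 -> substrate=2 bound=4 product=2
t=5: arr=0 -> substrate=2 bound=4 product=2
t=6: arr=0 -> substrate=0 bound=4 product=4
t=7: arr=3 -> substrate=3 bound=4 product=4
t=8: arr=2 -> substrate=3 bound=4 product=6
t=9: arr=2 -> substrate=5 bound=4 product=6
t=10: arr=3 -> substrate=6 bound=4 product=8
t=11: arr=0 -> substrate=6 bound=4 product=8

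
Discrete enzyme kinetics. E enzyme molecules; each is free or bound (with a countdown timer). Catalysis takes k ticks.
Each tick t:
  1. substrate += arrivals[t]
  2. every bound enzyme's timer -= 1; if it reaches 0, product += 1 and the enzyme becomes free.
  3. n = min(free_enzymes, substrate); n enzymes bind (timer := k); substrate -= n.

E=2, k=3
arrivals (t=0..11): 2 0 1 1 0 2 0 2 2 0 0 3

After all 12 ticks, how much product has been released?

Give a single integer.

t=0: arr=2 -> substrate=0 bound=2 product=0
t=1: arr=0 -> substrate=0 bound=2 product=0
t=2: arr=1 -> substrate=1 bound=2 product=0
t=3: arr=1 -> substrate=0 bound=2 product=2
t=4: arr=0 -> substrate=0 bound=2 product=2
t=5: arr=2 -> substrate=2 bound=2 product=2
t=6: arr=0 -> substrate=0 bound=2 product=4
t=7: arr=2 -> substrate=2 bound=2 product=4
t=8: arr=2 -> substrate=4 bound=2 product=4
t=9: arr=0 -> substrate=2 bound=2 product=6
t=10: arr=0 -> substrate=2 bound=2 product=6
t=11: arr=3 -> substrate=5 bound=2 product=6

Answer: 6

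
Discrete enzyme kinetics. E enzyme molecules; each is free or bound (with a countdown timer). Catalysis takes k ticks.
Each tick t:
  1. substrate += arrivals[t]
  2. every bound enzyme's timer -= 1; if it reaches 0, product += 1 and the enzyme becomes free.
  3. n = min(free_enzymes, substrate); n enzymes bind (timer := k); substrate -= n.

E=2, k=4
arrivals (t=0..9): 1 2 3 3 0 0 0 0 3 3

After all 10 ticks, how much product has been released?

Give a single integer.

t=0: arr=1 -> substrate=0 bound=1 product=0
t=1: arr=2 -> substrate=1 bound=2 product=0
t=2: arr=3 -> substrate=4 bound=2 product=0
t=3: arr=3 -> substrate=7 bound=2 product=0
t=4: arr=0 -> substrate=6 bound=2 product=1
t=5: arr=0 -> substrate=5 bound=2 product=2
t=6: arr=0 -> substrate=5 bound=2 product=2
t=7: arr=0 -> substrate=5 bound=2 product=2
t=8: arr=3 -> substrate=7 bound=2 product=3
t=9: arr=3 -> substrate=9 bound=2 product=4

Answer: 4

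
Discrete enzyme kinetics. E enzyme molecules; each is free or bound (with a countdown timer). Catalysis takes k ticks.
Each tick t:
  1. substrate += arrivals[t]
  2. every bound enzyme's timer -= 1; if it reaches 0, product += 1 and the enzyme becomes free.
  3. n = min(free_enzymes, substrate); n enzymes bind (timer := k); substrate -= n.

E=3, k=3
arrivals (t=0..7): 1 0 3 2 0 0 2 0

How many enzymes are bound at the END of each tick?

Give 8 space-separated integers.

Answer: 1 1 3 3 3 3 3 3

Derivation:
t=0: arr=1 -> substrate=0 bound=1 product=0
t=1: arr=0 -> substrate=0 bound=1 product=0
t=2: arr=3 -> substrate=1 bound=3 product=0
t=3: arr=2 -> substrate=2 bound=3 product=1
t=4: arr=0 -> substrate=2 bound=3 product=1
t=5: arr=0 -> substrate=0 bound=3 product=3
t=6: arr=2 -> substrate=1 bound=3 product=4
t=7: arr=0 -> substrate=1 bound=3 product=4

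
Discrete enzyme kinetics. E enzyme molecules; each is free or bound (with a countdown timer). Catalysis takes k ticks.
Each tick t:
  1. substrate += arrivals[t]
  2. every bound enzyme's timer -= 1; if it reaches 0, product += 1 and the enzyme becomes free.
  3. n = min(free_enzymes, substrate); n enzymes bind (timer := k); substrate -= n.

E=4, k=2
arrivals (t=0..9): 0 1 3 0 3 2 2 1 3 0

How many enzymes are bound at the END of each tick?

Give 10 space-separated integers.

Answer: 0 1 4 3 3 4 4 4 4 3

Derivation:
t=0: arr=0 -> substrate=0 bound=0 product=0
t=1: arr=1 -> substrate=0 bound=1 product=0
t=2: arr=3 -> substrate=0 bound=4 product=0
t=3: arr=0 -> substrate=0 bound=3 product=1
t=4: arr=3 -> substrate=0 bound=3 product=4
t=5: arr=2 -> substrate=1 bound=4 product=4
t=6: arr=2 -> substrate=0 bound=4 product=7
t=7: arr=1 -> substrate=0 bound=4 product=8
t=8: arr=3 -> substrate=0 bound=4 product=11
t=9: arr=0 -> substrate=0 bound=3 product=12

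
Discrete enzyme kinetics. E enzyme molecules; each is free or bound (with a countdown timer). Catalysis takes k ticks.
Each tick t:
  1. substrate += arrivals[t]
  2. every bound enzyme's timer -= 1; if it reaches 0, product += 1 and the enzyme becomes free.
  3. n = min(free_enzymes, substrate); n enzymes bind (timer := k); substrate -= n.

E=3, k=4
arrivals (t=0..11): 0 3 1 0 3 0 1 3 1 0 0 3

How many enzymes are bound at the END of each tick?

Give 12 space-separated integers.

Answer: 0 3 3 3 3 3 3 3 3 3 3 3

Derivation:
t=0: arr=0 -> substrate=0 bound=0 product=0
t=1: arr=3 -> substrate=0 bound=3 product=0
t=2: arr=1 -> substrate=1 bound=3 product=0
t=3: arr=0 -> substrate=1 bound=3 product=0
t=4: arr=3 -> substrate=4 bound=3 product=0
t=5: arr=0 -> substrate=1 bound=3 product=3
t=6: arr=1 -> substrate=2 bound=3 product=3
t=7: arr=3 -> substrate=5 bound=3 product=3
t=8: arr=1 -> substrate=6 bound=3 product=3
t=9: arr=0 -> substrate=3 bound=3 product=6
t=10: arr=0 -> substrate=3 bound=3 product=6
t=11: arr=3 -> substrate=6 bound=3 product=6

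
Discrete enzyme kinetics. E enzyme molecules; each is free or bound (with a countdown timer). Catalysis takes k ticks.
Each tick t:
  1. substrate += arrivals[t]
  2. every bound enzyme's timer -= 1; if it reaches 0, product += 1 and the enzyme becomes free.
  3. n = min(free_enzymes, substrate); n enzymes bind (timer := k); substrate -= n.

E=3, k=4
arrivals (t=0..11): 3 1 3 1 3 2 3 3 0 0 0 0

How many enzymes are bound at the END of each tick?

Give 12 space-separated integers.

t=0: arr=3 -> substrate=0 bound=3 product=0
t=1: arr=1 -> substrate=1 bound=3 product=0
t=2: arr=3 -> substrate=4 bound=3 product=0
t=3: arr=1 -> substrate=5 bound=3 product=0
t=4: arr=3 -> substrate=5 bound=3 product=3
t=5: arr=2 -> substrate=7 bound=3 product=3
t=6: arr=3 -> substrate=10 bound=3 product=3
t=7: arr=3 -> substrate=13 bound=3 product=3
t=8: arr=0 -> substrate=10 bound=3 product=6
t=9: arr=0 -> substrate=10 bound=3 product=6
t=10: arr=0 -> substrate=10 bound=3 product=6
t=11: arr=0 -> substrate=10 bound=3 product=6

Answer: 3 3 3 3 3 3 3 3 3 3 3 3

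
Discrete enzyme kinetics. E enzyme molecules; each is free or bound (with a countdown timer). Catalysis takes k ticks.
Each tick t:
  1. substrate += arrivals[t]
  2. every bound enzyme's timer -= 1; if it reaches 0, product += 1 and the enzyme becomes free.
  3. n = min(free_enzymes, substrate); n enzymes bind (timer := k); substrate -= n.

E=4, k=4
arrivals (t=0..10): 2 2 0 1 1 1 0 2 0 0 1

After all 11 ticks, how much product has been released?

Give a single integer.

t=0: arr=2 -> substrate=0 bound=2 product=0
t=1: arr=2 -> substrate=0 bound=4 product=0
t=2: arr=0 -> substrate=0 bound=4 product=0
t=3: arr=1 -> substrate=1 bound=4 product=0
t=4: arr=1 -> substrate=0 bound=4 product=2
t=5: arr=1 -> substrate=0 bound=3 product=4
t=6: arr=0 -> substrate=0 bound=3 product=4
t=7: arr=2 -> substrate=1 bound=4 product=4
t=8: arr=0 -> substrate=0 bound=3 product=6
t=9: arr=0 -> substrate=0 bound=2 product=7
t=10: arr=1 -> substrate=0 bound=3 product=7

Answer: 7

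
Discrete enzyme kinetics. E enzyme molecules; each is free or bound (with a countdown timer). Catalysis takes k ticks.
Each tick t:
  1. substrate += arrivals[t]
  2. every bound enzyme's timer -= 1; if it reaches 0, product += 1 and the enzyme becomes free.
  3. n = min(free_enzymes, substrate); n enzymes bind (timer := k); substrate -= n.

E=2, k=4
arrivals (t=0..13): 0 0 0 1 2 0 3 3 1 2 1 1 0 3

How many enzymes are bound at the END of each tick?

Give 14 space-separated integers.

Answer: 0 0 0 1 2 2 2 2 2 2 2 2 2 2

Derivation:
t=0: arr=0 -> substrate=0 bound=0 product=0
t=1: arr=0 -> substrate=0 bound=0 product=0
t=2: arr=0 -> substrate=0 bound=0 product=0
t=3: arr=1 -> substrate=0 bound=1 product=0
t=4: arr=2 -> substrate=1 bound=2 product=0
t=5: arr=0 -> substrate=1 bound=2 product=0
t=6: arr=3 -> substrate=4 bound=2 product=0
t=7: arr=3 -> substrate=6 bound=2 product=1
t=8: arr=1 -> substrate=6 bound=2 product=2
t=9: arr=2 -> substrate=8 bound=2 product=2
t=10: arr=1 -> substrate=9 bound=2 product=2
t=11: arr=1 -> substrate=9 bound=2 product=3
t=12: arr=0 -> substrate=8 bound=2 product=4
t=13: arr=3 -> substrate=11 bound=2 product=4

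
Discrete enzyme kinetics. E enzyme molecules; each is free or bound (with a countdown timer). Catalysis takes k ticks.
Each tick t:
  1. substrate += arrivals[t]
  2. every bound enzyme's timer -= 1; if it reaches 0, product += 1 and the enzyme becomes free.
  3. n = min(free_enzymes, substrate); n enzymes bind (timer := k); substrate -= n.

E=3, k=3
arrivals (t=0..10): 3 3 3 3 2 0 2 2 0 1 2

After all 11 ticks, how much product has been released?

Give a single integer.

t=0: arr=3 -> substrate=0 bound=3 product=0
t=1: arr=3 -> substrate=3 bound=3 product=0
t=2: arr=3 -> substrate=6 bound=3 product=0
t=3: arr=3 -> substrate=6 bound=3 product=3
t=4: arr=2 -> substrate=8 bound=3 product=3
t=5: arr=0 -> substrate=8 bound=3 product=3
t=6: arr=2 -> substrate=7 bound=3 product=6
t=7: arr=2 -> substrate=9 bound=3 product=6
t=8: arr=0 -> substrate=9 bound=3 product=6
t=9: arr=1 -> substrate=7 bound=3 product=9
t=10: arr=2 -> substrate=9 bound=3 product=9

Answer: 9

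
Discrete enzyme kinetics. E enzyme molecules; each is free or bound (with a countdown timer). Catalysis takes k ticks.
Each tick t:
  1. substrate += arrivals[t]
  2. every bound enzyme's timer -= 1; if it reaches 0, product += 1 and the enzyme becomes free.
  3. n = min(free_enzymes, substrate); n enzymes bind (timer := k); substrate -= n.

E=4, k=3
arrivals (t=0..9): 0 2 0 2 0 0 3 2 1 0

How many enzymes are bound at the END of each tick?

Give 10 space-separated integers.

Answer: 0 2 2 4 2 2 3 4 4 3

Derivation:
t=0: arr=0 -> substrate=0 bound=0 product=0
t=1: arr=2 -> substrate=0 bound=2 product=0
t=2: arr=0 -> substrate=0 bound=2 product=0
t=3: arr=2 -> substrate=0 bound=4 product=0
t=4: arr=0 -> substrate=0 bound=2 product=2
t=5: arr=0 -> substrate=0 bound=2 product=2
t=6: arr=3 -> substrate=0 bound=3 product=4
t=7: arr=2 -> substrate=1 bound=4 product=4
t=8: arr=1 -> substrate=2 bound=4 product=4
t=9: arr=0 -> substrate=0 bound=3 product=7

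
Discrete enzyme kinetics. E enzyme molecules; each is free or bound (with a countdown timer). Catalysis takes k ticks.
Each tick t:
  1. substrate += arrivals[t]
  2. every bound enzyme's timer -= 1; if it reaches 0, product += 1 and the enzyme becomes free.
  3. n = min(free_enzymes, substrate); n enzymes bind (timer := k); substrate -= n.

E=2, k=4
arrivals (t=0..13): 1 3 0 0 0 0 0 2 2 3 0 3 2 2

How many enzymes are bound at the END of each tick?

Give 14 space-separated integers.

Answer: 1 2 2 2 2 2 2 2 2 2 2 2 2 2

Derivation:
t=0: arr=1 -> substrate=0 bound=1 product=0
t=1: arr=3 -> substrate=2 bound=2 product=0
t=2: arr=0 -> substrate=2 bound=2 product=0
t=3: arr=0 -> substrate=2 bound=2 product=0
t=4: arr=0 -> substrate=1 bound=2 product=1
t=5: arr=0 -> substrate=0 bound=2 product=2
t=6: arr=0 -> substrate=0 bound=2 product=2
t=7: arr=2 -> substrate=2 bound=2 product=2
t=8: arr=2 -> substrate=3 bound=2 product=3
t=9: arr=3 -> substrate=5 bound=2 product=4
t=10: arr=0 -> substrate=5 bound=2 product=4
t=11: arr=3 -> substrate=8 bound=2 product=4
t=12: arr=2 -> substrate=9 bound=2 product=5
t=13: arr=2 -> substrate=10 bound=2 product=6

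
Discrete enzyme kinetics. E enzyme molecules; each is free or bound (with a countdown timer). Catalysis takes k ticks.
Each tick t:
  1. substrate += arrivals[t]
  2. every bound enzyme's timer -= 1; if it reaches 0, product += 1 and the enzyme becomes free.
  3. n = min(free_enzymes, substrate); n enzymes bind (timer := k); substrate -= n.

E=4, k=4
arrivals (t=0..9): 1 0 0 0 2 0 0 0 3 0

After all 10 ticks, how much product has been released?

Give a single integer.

Answer: 3

Derivation:
t=0: arr=1 -> substrate=0 bound=1 product=0
t=1: arr=0 -> substrate=0 bound=1 product=0
t=2: arr=0 -> substrate=0 bound=1 product=0
t=3: arr=0 -> substrate=0 bound=1 product=0
t=4: arr=2 -> substrate=0 bound=2 product=1
t=5: arr=0 -> substrate=0 bound=2 product=1
t=6: arr=0 -> substrate=0 bound=2 product=1
t=7: arr=0 -> substrate=0 bound=2 product=1
t=8: arr=3 -> substrate=0 bound=3 product=3
t=9: arr=0 -> substrate=0 bound=3 product=3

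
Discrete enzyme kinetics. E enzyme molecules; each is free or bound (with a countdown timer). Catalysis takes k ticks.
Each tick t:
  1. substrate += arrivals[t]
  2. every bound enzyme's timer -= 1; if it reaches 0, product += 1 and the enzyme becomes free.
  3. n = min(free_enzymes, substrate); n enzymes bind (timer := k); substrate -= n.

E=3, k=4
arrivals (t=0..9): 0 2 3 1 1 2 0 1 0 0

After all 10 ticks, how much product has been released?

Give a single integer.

Answer: 5

Derivation:
t=0: arr=0 -> substrate=0 bound=0 product=0
t=1: arr=2 -> substrate=0 bound=2 product=0
t=2: arr=3 -> substrate=2 bound=3 product=0
t=3: arr=1 -> substrate=3 bound=3 product=0
t=4: arr=1 -> substrate=4 bound=3 product=0
t=5: arr=2 -> substrate=4 bound=3 product=2
t=6: arr=0 -> substrate=3 bound=3 product=3
t=7: arr=1 -> substrate=4 bound=3 product=3
t=8: arr=0 -> substrate=4 bound=3 product=3
t=9: arr=0 -> substrate=2 bound=3 product=5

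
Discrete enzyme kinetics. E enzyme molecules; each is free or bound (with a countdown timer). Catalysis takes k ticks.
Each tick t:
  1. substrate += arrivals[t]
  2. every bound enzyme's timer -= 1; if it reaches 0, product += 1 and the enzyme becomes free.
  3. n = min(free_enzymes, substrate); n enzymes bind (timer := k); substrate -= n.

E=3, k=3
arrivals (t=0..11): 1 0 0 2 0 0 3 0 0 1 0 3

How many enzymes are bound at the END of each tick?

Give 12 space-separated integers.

Answer: 1 1 1 2 2 2 3 3 3 1 1 3

Derivation:
t=0: arr=1 -> substrate=0 bound=1 product=0
t=1: arr=0 -> substrate=0 bound=1 product=0
t=2: arr=0 -> substrate=0 bound=1 product=0
t=3: arr=2 -> substrate=0 bound=2 product=1
t=4: arr=0 -> substrate=0 bound=2 product=1
t=5: arr=0 -> substrate=0 bound=2 product=1
t=6: arr=3 -> substrate=0 bound=3 product=3
t=7: arr=0 -> substrate=0 bound=3 product=3
t=8: arr=0 -> substrate=0 bound=3 product=3
t=9: arr=1 -> substrate=0 bound=1 product=6
t=10: arr=0 -> substrate=0 bound=1 product=6
t=11: arr=3 -> substrate=1 bound=3 product=6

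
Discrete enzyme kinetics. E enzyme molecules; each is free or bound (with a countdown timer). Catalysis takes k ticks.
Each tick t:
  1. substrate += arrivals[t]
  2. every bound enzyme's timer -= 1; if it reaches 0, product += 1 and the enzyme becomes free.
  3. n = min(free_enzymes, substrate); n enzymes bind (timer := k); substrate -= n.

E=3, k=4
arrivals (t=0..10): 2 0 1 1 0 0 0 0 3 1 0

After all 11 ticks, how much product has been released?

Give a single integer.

Answer: 4

Derivation:
t=0: arr=2 -> substrate=0 bound=2 product=0
t=1: arr=0 -> substrate=0 bound=2 product=0
t=2: arr=1 -> substrate=0 bound=3 product=0
t=3: arr=1 -> substrate=1 bound=3 product=0
t=4: arr=0 -> substrate=0 bound=2 product=2
t=5: arr=0 -> substrate=0 bound=2 product=2
t=6: arr=0 -> substrate=0 bound=1 product=3
t=7: arr=0 -> substrate=0 bound=1 product=3
t=8: arr=3 -> substrate=0 bound=3 product=4
t=9: arr=1 -> substrate=1 bound=3 product=4
t=10: arr=0 -> substrate=1 bound=3 product=4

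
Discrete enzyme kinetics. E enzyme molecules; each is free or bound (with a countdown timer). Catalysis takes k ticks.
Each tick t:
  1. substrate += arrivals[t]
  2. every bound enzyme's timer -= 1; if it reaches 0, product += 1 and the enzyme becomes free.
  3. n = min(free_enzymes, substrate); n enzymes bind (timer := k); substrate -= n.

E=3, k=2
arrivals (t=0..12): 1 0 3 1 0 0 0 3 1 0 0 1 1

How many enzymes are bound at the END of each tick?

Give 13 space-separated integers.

Answer: 1 1 3 3 1 1 0 3 3 1 1 1 2

Derivation:
t=0: arr=1 -> substrate=0 bound=1 product=0
t=1: arr=0 -> substrate=0 bound=1 product=0
t=2: arr=3 -> substrate=0 bound=3 product=1
t=3: arr=1 -> substrate=1 bound=3 product=1
t=4: arr=0 -> substrate=0 bound=1 product=4
t=5: arr=0 -> substrate=0 bound=1 product=4
t=6: arr=0 -> substrate=0 bound=0 product=5
t=7: arr=3 -> substrate=0 bound=3 product=5
t=8: arr=1 -> substrate=1 bound=3 product=5
t=9: arr=0 -> substrate=0 bound=1 product=8
t=10: arr=0 -> substrate=0 bound=1 product=8
t=11: arr=1 -> substrate=0 bound=1 product=9
t=12: arr=1 -> substrate=0 bound=2 product=9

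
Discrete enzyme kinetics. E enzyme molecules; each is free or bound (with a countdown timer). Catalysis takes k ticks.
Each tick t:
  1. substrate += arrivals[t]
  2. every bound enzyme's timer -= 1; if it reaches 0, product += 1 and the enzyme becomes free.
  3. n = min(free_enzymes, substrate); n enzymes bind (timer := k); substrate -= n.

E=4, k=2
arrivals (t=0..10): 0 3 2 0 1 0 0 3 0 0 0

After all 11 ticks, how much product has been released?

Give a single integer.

t=0: arr=0 -> substrate=0 bound=0 product=0
t=1: arr=3 -> substrate=0 bound=3 product=0
t=2: arr=2 -> substrate=1 bound=4 product=0
t=3: arr=0 -> substrate=0 bound=2 product=3
t=4: arr=1 -> substrate=0 bound=2 product=4
t=5: arr=0 -> substrate=0 bound=1 product=5
t=6: arr=0 -> substrate=0 bound=0 product=6
t=7: arr=3 -> substrate=0 bound=3 product=6
t=8: arr=0 -> substrate=0 bound=3 product=6
t=9: arr=0 -> substrate=0 bound=0 product=9
t=10: arr=0 -> substrate=0 bound=0 product=9

Answer: 9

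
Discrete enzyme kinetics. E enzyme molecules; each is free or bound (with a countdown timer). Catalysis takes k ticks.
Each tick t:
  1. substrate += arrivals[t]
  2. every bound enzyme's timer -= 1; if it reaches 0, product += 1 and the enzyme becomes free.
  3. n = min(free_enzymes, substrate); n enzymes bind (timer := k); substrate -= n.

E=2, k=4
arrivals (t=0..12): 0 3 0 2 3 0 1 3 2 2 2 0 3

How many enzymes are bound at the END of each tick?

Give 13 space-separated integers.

Answer: 0 2 2 2 2 2 2 2 2 2 2 2 2

Derivation:
t=0: arr=0 -> substrate=0 bound=0 product=0
t=1: arr=3 -> substrate=1 bound=2 product=0
t=2: arr=0 -> substrate=1 bound=2 product=0
t=3: arr=2 -> substrate=3 bound=2 product=0
t=4: arr=3 -> substrate=6 bound=2 product=0
t=5: arr=0 -> substrate=4 bound=2 product=2
t=6: arr=1 -> substrate=5 bound=2 product=2
t=7: arr=3 -> substrate=8 bound=2 product=2
t=8: arr=2 -> substrate=10 bound=2 product=2
t=9: arr=2 -> substrate=10 bound=2 product=4
t=10: arr=2 -> substrate=12 bound=2 product=4
t=11: arr=0 -> substrate=12 bound=2 product=4
t=12: arr=3 -> substrate=15 bound=2 product=4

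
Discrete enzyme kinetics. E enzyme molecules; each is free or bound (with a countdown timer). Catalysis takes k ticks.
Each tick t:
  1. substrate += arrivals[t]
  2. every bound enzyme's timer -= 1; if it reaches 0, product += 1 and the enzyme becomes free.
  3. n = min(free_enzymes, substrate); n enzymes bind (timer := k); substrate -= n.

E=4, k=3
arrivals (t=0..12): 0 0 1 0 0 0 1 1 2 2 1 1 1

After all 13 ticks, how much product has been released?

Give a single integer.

t=0: arr=0 -> substrate=0 bound=0 product=0
t=1: arr=0 -> substrate=0 bound=0 product=0
t=2: arr=1 -> substrate=0 bound=1 product=0
t=3: arr=0 -> substrate=0 bound=1 product=0
t=4: arr=0 -> substrate=0 bound=1 product=0
t=5: arr=0 -> substrate=0 bound=0 product=1
t=6: arr=1 -> substrate=0 bound=1 product=1
t=7: arr=1 -> substrate=0 bound=2 product=1
t=8: arr=2 -> substrate=0 bound=4 product=1
t=9: arr=2 -> substrate=1 bound=4 product=2
t=10: arr=1 -> substrate=1 bound=4 product=3
t=11: arr=1 -> substrate=0 bound=4 product=5
t=12: arr=1 -> substrate=0 bound=4 product=6

Answer: 6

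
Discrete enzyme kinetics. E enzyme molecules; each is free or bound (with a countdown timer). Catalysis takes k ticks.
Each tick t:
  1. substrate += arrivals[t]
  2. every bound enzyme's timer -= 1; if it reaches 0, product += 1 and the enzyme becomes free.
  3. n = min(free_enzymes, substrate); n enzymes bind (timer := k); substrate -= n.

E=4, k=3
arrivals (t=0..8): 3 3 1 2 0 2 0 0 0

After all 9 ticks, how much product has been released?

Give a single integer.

t=0: arr=3 -> substrate=0 bound=3 product=0
t=1: arr=3 -> substrate=2 bound=4 product=0
t=2: arr=1 -> substrate=3 bound=4 product=0
t=3: arr=2 -> substrate=2 bound=4 product=3
t=4: arr=0 -> substrate=1 bound=4 product=4
t=5: arr=2 -> substrate=3 bound=4 product=4
t=6: arr=0 -> substrate=0 bound=4 product=7
t=7: arr=0 -> substrate=0 bound=3 product=8
t=8: arr=0 -> substrate=0 bound=3 product=8

Answer: 8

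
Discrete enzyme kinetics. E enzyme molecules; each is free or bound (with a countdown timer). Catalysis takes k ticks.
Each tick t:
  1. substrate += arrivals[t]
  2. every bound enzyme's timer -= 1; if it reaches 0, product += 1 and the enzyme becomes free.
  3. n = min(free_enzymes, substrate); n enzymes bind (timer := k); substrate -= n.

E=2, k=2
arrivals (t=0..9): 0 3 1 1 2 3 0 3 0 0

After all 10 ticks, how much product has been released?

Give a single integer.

Answer: 8

Derivation:
t=0: arr=0 -> substrate=0 bound=0 product=0
t=1: arr=3 -> substrate=1 bound=2 product=0
t=2: arr=1 -> substrate=2 bound=2 product=0
t=3: arr=1 -> substrate=1 bound=2 product=2
t=4: arr=2 -> substrate=3 bound=2 product=2
t=5: arr=3 -> substrate=4 bound=2 product=4
t=6: arr=0 -> substrate=4 bound=2 product=4
t=7: arr=3 -> substrate=5 bound=2 product=6
t=8: arr=0 -> substrate=5 bound=2 product=6
t=9: arr=0 -> substrate=3 bound=2 product=8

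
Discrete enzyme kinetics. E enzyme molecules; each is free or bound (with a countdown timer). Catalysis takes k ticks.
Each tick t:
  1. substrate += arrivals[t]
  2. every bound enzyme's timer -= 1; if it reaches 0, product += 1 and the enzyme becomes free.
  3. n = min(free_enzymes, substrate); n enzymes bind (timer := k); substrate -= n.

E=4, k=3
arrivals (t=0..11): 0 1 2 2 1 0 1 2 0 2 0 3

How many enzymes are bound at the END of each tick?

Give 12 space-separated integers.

Answer: 0 1 3 4 4 3 3 4 3 4 2 4

Derivation:
t=0: arr=0 -> substrate=0 bound=0 product=0
t=1: arr=1 -> substrate=0 bound=1 product=0
t=2: arr=2 -> substrate=0 bound=3 product=0
t=3: arr=2 -> substrate=1 bound=4 product=0
t=4: arr=1 -> substrate=1 bound=4 product=1
t=5: arr=0 -> substrate=0 bound=3 product=3
t=6: arr=1 -> substrate=0 bound=3 product=4
t=7: arr=2 -> substrate=0 bound=4 product=5
t=8: arr=0 -> substrate=0 bound=3 product=6
t=9: arr=2 -> substrate=0 bound=4 product=7
t=10: arr=0 -> substrate=0 bound=2 product=9
t=11: arr=3 -> substrate=1 bound=4 product=9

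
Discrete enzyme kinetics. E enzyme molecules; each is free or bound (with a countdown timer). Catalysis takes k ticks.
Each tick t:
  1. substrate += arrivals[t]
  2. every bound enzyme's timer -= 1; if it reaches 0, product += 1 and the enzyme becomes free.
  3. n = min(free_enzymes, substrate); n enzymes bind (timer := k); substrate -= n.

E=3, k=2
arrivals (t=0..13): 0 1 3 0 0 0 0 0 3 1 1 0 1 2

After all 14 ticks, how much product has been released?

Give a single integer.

Answer: 9

Derivation:
t=0: arr=0 -> substrate=0 bound=0 product=0
t=1: arr=1 -> substrate=0 bound=1 product=0
t=2: arr=3 -> substrate=1 bound=3 product=0
t=3: arr=0 -> substrate=0 bound=3 product=1
t=4: arr=0 -> substrate=0 bound=1 product=3
t=5: arr=0 -> substrate=0 bound=0 product=4
t=6: arr=0 -> substrate=0 bound=0 product=4
t=7: arr=0 -> substrate=0 bound=0 product=4
t=8: arr=3 -> substrate=0 bound=3 product=4
t=9: arr=1 -> substrate=1 bound=3 product=4
t=10: arr=1 -> substrate=0 bound=2 product=7
t=11: arr=0 -> substrate=0 bound=2 product=7
t=12: arr=1 -> substrate=0 bound=1 product=9
t=13: arr=2 -> substrate=0 bound=3 product=9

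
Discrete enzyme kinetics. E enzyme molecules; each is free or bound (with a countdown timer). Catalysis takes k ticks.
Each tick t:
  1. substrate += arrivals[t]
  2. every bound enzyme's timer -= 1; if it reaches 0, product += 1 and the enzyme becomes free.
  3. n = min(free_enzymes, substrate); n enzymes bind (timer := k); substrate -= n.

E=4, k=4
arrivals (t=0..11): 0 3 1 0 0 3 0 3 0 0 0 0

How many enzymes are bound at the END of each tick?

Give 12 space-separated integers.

Answer: 0 3 4 4 4 4 3 4 4 3 3 2

Derivation:
t=0: arr=0 -> substrate=0 bound=0 product=0
t=1: arr=3 -> substrate=0 bound=3 product=0
t=2: arr=1 -> substrate=0 bound=4 product=0
t=3: arr=0 -> substrate=0 bound=4 product=0
t=4: arr=0 -> substrate=0 bound=4 product=0
t=5: arr=3 -> substrate=0 bound=4 product=3
t=6: arr=0 -> substrate=0 bound=3 product=4
t=7: arr=3 -> substrate=2 bound=4 product=4
t=8: arr=0 -> substrate=2 bound=4 product=4
t=9: arr=0 -> substrate=0 bound=3 product=7
t=10: arr=0 -> substrate=0 bound=3 product=7
t=11: arr=0 -> substrate=0 bound=2 product=8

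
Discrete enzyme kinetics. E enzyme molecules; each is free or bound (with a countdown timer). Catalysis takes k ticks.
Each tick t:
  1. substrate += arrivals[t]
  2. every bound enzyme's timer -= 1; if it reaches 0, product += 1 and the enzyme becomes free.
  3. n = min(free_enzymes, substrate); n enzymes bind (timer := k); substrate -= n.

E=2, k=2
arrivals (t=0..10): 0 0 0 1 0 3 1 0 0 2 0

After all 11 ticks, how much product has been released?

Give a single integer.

Answer: 5

Derivation:
t=0: arr=0 -> substrate=0 bound=0 product=0
t=1: arr=0 -> substrate=0 bound=0 product=0
t=2: arr=0 -> substrate=0 bound=0 product=0
t=3: arr=1 -> substrate=0 bound=1 product=0
t=4: arr=0 -> substrate=0 bound=1 product=0
t=5: arr=3 -> substrate=1 bound=2 product=1
t=6: arr=1 -> substrate=2 bound=2 product=1
t=7: arr=0 -> substrate=0 bound=2 product=3
t=8: arr=0 -> substrate=0 bound=2 product=3
t=9: arr=2 -> substrate=0 bound=2 product=5
t=10: arr=0 -> substrate=0 bound=2 product=5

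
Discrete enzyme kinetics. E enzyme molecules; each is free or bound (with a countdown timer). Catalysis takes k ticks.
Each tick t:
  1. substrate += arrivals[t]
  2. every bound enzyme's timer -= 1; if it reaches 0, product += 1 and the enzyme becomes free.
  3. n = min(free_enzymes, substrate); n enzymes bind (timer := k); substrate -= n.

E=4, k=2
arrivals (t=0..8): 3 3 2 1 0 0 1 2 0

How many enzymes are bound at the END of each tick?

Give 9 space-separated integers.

t=0: arr=3 -> substrate=0 bound=3 product=0
t=1: arr=3 -> substrate=2 bound=4 product=0
t=2: arr=2 -> substrate=1 bound=4 product=3
t=3: arr=1 -> substrate=1 bound=4 product=4
t=4: arr=0 -> substrate=0 bound=2 product=7
t=5: arr=0 -> substrate=0 bound=1 product=8
t=6: arr=1 -> substrate=0 bound=1 product=9
t=7: arr=2 -> substrate=0 bound=3 product=9
t=8: arr=0 -> substrate=0 bound=2 product=10

Answer: 3 4 4 4 2 1 1 3 2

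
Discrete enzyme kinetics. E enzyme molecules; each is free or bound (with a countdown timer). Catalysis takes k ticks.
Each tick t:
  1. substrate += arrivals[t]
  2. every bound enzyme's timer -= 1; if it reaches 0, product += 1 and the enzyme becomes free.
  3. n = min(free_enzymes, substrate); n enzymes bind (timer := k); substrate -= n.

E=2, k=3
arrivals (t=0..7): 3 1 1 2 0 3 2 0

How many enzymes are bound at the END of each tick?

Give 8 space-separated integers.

t=0: arr=3 -> substrate=1 bound=2 product=0
t=1: arr=1 -> substrate=2 bound=2 product=0
t=2: arr=1 -> substrate=3 bound=2 product=0
t=3: arr=2 -> substrate=3 bound=2 product=2
t=4: arr=0 -> substrate=3 bound=2 product=2
t=5: arr=3 -> substrate=6 bound=2 product=2
t=6: arr=2 -> substrate=6 bound=2 product=4
t=7: arr=0 -> substrate=6 bound=2 product=4

Answer: 2 2 2 2 2 2 2 2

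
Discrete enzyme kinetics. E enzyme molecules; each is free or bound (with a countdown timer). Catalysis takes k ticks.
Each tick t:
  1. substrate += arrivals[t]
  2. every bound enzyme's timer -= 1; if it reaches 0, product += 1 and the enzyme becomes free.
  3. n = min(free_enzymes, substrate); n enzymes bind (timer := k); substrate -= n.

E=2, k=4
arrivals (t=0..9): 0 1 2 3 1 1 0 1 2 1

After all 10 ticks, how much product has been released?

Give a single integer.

Answer: 3

Derivation:
t=0: arr=0 -> substrate=0 bound=0 product=0
t=1: arr=1 -> substrate=0 bound=1 product=0
t=2: arr=2 -> substrate=1 bound=2 product=0
t=3: arr=3 -> substrate=4 bound=2 product=0
t=4: arr=1 -> substrate=5 bound=2 product=0
t=5: arr=1 -> substrate=5 bound=2 product=1
t=6: arr=0 -> substrate=4 bound=2 product=2
t=7: arr=1 -> substrate=5 bound=2 product=2
t=8: arr=2 -> substrate=7 bound=2 product=2
t=9: arr=1 -> substrate=7 bound=2 product=3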